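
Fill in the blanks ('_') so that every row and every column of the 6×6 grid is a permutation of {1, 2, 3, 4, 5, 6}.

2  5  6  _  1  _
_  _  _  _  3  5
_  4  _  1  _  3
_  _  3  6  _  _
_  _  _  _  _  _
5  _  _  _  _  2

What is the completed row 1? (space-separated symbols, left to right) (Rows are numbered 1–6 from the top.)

2 5 6 3 1 4

(r1,c6) = 4
(r3,c1) = 6
(r4,c6) = 1
(r5,c6) = 6
(r1,c4) = 3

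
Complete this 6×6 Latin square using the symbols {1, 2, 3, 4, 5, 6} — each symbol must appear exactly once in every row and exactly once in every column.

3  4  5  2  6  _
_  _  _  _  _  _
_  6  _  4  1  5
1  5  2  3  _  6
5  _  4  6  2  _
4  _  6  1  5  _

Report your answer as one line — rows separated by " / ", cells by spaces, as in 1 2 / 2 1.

3 4 5 2 6 1 / 6 2 1 5 3 4 / 2 6 3 4 1 5 / 1 5 2 3 4 6 / 5 1 4 6 2 3 / 4 3 6 1 5 2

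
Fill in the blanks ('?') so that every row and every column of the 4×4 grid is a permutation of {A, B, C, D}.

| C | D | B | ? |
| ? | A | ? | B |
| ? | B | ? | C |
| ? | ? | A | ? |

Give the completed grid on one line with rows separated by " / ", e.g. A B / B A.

Cell (r1,c4): row 1 has {B,C,D}; column 4 has {B,C} → A.
Cell (r2,c1): row 2 has {A,B}; column 1 has {C} → D.
Cell (r2,c3): row 2 has {A,B,D}; column 3 has {A,B} → C.
Cell (r3,c1): row 3 has {B,C}; column 1 has {C,D} → A.
Cell (r3,c3): row 3 has {A,B,C}; column 3 has {A,B,C} → D.
Cell (r4,c1): row 4 has {A}; column 1 has {A,C,D} → B.
Cell (r4,c2): row 4 has {A,B}; column 2 has {A,B,D} → C.
Cell (r4,c4): row 4 has {A,B,C}; column 4 has {A,B,C} → D.

C D B A / D A C B / A B D C / B C A D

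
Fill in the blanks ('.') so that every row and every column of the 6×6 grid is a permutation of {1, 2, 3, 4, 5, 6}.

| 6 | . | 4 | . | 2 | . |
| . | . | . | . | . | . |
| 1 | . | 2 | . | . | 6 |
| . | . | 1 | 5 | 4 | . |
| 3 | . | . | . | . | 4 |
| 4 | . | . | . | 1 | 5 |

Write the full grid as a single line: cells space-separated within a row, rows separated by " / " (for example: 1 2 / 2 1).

6 5 4 3 2 1 / 5 4 6 1 3 2 / 1 3 2 4 5 6 / 2 6 1 5 4 3 / 3 1 5 2 6 4 / 4 2 3 6 1 5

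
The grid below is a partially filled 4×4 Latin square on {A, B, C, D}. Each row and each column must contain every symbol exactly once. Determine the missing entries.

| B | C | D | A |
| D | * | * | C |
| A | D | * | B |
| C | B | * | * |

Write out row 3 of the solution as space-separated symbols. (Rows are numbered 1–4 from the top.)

A D C B

(r2,c2) = A
(r2,c3) = B
(r3,c3) = C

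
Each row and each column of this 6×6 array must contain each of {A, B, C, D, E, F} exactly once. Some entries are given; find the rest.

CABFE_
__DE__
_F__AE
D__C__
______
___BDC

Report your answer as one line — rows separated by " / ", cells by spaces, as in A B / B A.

C A B F E D / A C D E B F / B F C D A E / D B E C F A / E D F A C B / F E A B D C

Cell (r1,c6): row 1 has {A,B,C,E,F}; column 6 has {C,E} → D.
Cell (r3,c1): row 3 has {A,E,F}; column 1 has {C,D} → B.
Cell (r3,c3): row 3 has {A,B,E,F}; column 3 has {B,D} → C.
Cell (r3,c4): row 3 has {A,B,C,E,F}; column 4 has {B,C,E,F} → D.
Cell (r5,c4): row 5 is empty so far; column 4 has {B,C,D,E,F} → A.
Cell (r6,c2): row 6 has {B,C,D}; column 2 has {A,F} → E.
Cell (r4,c2): row 4 has {C,D}; column 2 has {A,E,F} → B.
Cell (r4,c5): row 4 has {B,C,D}; column 5 has {A,D,E} → F.
Cell (r4,c6): row 4 has {B,C,D,F}; column 6 has {C,D,E} → A.
Cell (r2,c2): row 2 has {D,E}; column 2 has {A,B,E,F} → C.
Cell (r2,c5): row 2 has {C,D,E}; column 5 has {A,D,E,F} → B.
Cell (r2,c6): row 2 has {B,C,D,E}; column 6 has {A,C,D,E} → F.
Cell (r4,c3): row 4 has {A,B,C,D,F}; column 3 has {B,C,D} → E.
Cell (r5,c2): row 5 has {A}; column 2 has {A,B,C,E,F} → D.
Cell (r5,c3): row 5 has {A,D}; column 3 has {B,C,D,E} → F.
Cell (r5,c5): row 5 has {A,D,F}; column 5 has {A,B,D,E,F} → C.
Cell (r5,c6): row 5 has {A,C,D,F}; column 6 has {A,C,D,E,F} → B.
Cell (r6,c3): row 6 has {B,C,D,E}; column 3 has {B,C,D,E,F} → A.
Cell (r2,c1): row 2 has {B,C,D,E,F}; column 1 has {B,C,D} → A.
Cell (r5,c1): row 5 has {A,B,C,D,F}; column 1 has {A,B,C,D} → E.
Cell (r6,c1): row 6 has {A,B,C,D,E}; column 1 has {A,B,C,D,E} → F.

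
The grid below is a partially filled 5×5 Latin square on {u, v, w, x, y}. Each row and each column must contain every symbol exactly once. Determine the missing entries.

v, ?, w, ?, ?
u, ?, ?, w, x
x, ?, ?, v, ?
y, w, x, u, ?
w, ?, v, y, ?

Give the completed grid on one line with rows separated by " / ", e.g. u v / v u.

v u w x y / u v y w x / x y u v w / y w x u v / w x v y u

(r1,c4): row 1 has {v,w}; column 4 has {u,v,w,y}, so it must be x.
(r2,c3): row 2 has {u,w,x}; column 3 has {v,w,x}, so it must be y.
(r3,c3): row 3 has {v,x}; column 3 has {v,w,x,y}, so it must be u.
(r4,c5): row 4 has {u,w,x,y}; column 5 has {x}, so it must be v.
(r5,c5): row 5 has {v,w,y}; column 5 has {v,x}, so it must be u.
(r1,c5): row 1 has {v,w,x}; column 5 has {u,v,x}, so it must be y.
(r2,c2): row 2 has {u,w,x,y}; column 2 has {w}, so it must be v.
(r3,c2): row 3 has {u,v,x}; column 2 has {v,w}, so it must be y.
(r3,c5): row 3 has {u,v,x,y}; column 5 has {u,v,x,y}, so it must be w.
(r5,c2): row 5 has {u,v,w,y}; column 2 has {v,w,y}, so it must be x.
(r1,c2): row 1 has {v,w,x,y}; column 2 has {v,w,x,y}, so it must be u.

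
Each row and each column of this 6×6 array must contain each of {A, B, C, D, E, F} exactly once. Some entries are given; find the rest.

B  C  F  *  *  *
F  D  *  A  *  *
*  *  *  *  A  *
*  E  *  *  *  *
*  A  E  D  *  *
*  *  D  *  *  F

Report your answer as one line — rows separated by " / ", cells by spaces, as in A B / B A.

B C F E D A / F D B A C E / E F C B A D / D E A F B C / C A E D F B / A B D C E F

(r1,c4): row 1 has {B,C,F}; column 4 has {A,D}, so it must be E.
(r1,c5): row 1 has {B,C,E,F}; column 5 has {A}, so it must be D.
(r1,c6): row 1 has {B,C,D,E,F}; column 6 has {F}, so it must be A.
(r5,c1): row 5 has {A,D,E}; column 1 has {B,F}, so it must be C.
(r5,c6): row 5 has {A,C,D,E}; column 6 has {A,F}, so it must be B.
(r6,c2): row 6 has {D,F}; column 2 has {A,C,D,E}, so it must be B.
(r6,c4): row 6 has {B,D,F}; column 4 has {A,D,E}, so it must be C.
(r6,c5): row 6 has {B,C,D,F}; column 5 has {A,D}, so it must be E.
(r3,c2): row 3 has {A}; column 2 has {A,B,C,D,E}, so it must be F.
(r3,c4): row 3 has {A,F}; column 4 has {A,C,D,E}, so it must be B.
(r4,c4): row 4 has {E}; column 4 has {A,B,C,D,E}, so it must be F.
(r5,c5): row 5 has {A,B,C,D,E}; column 5 has {A,D,E}, so it must be F.
(r6,c1): row 6 has {B,C,D,E,F}; column 1 has {B,C,F}, so it must be A.
(r3,c3): row 3 has {A,B,F}; column 3 has {D,E,F}, so it must be C.
(r4,c1): row 4 has {E,F}; column 1 has {A,B,C,F}, so it must be D.
(r4,c6): row 4 has {D,E,F}; column 6 has {A,B,F}, so it must be C.
(r2,c3): row 2 has {A,D,F}; column 3 has {C,D,E,F}, so it must be B.
(r2,c5): row 2 has {A,B,D,F}; column 5 has {A,D,E,F}, so it must be C.
(r2,c6): row 2 has {A,B,C,D,F}; column 6 has {A,B,C,F}, so it must be E.
(r3,c1): row 3 has {A,B,C,F}; column 1 has {A,B,C,D,F}, so it must be E.
(r3,c6): row 3 has {A,B,C,E,F}; column 6 has {A,B,C,E,F}, so it must be D.
(r4,c3): row 4 has {C,D,E,F}; column 3 has {B,C,D,E,F}, so it must be A.
(r4,c5): row 4 has {A,C,D,E,F}; column 5 has {A,C,D,E,F}, so it must be B.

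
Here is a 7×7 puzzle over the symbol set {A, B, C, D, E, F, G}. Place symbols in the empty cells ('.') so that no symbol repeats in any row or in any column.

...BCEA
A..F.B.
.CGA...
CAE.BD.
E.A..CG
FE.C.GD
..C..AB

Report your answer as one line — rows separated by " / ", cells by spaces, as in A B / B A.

(r2,c3) = D
(r3,c6) = F
(r3,c7) = E
(r4,c4) = G
(r4,c7) = F
(r5,c4) = D
(r5,c5) = F
(r6,c3) = B
(r6,c5) = A
(r7,c4) = E
(r1,c3) = F
(r2,c2) = G
(r2,c5) = E
(r2,c7) = C
(r3,c5) = D
(r5,c2) = B
(r7,c5) = G
(r1,c2) = D
(r3,c1) = B
(r7,c1) = D
(r7,c2) = F
(r1,c1) = G

G D F B C E A / A G D F E B C / B C G A D F E / C A E G B D F / E B A D F C G / F E B C A G D / D F C E G A B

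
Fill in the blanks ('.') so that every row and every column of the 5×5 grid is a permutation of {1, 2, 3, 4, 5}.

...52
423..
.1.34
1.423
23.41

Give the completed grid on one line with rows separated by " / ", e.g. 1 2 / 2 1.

(r1,c1) = 3
(r1,c2) = 4
(r1,c3) = 1
(r2,c4) = 1
(r2,c5) = 5
(r3,c1) = 5
(r3,c3) = 2
(r4,c2) = 5
(r5,c3) = 5

3 4 1 5 2 / 4 2 3 1 5 / 5 1 2 3 4 / 1 5 4 2 3 / 2 3 5 4 1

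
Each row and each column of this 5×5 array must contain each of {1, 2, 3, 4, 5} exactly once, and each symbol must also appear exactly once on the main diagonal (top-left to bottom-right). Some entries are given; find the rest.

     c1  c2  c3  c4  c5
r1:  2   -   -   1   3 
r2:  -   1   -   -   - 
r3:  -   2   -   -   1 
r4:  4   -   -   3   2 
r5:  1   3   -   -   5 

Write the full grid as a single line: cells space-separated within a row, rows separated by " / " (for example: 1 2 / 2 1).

2 4 5 1 3 / 5 1 3 2 4 / 3 2 4 5 1 / 4 5 1 3 2 / 1 3 2 4 5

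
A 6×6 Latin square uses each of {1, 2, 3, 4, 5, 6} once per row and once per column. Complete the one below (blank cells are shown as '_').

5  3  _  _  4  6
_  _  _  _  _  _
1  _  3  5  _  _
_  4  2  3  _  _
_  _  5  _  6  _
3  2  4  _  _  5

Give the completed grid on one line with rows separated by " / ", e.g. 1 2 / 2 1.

(r1,c3) = 1
(r1,c4) = 2
(r2,c3) = 6
(r3,c2) = 6
(r3,c5) = 2
(r3,c6) = 4
(r4,c1) = 6
(r4,c6) = 1
(r5,c2) = 1
(r5,c4) = 4
(r6,c5) = 1
(r2,c2) = 5
(r2,c4) = 1
(r2,c5) = 3
(r2,c6) = 2
(r4,c5) = 5
(r5,c1) = 2
(r5,c6) = 3
(r6,c4) = 6
(r2,c1) = 4

5 3 1 2 4 6 / 4 5 6 1 3 2 / 1 6 3 5 2 4 / 6 4 2 3 5 1 / 2 1 5 4 6 3 / 3 2 4 6 1 5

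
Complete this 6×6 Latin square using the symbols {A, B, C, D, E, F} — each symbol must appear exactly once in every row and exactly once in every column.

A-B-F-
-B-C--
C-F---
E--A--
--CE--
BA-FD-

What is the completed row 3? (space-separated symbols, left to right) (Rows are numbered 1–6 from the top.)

C E F B A D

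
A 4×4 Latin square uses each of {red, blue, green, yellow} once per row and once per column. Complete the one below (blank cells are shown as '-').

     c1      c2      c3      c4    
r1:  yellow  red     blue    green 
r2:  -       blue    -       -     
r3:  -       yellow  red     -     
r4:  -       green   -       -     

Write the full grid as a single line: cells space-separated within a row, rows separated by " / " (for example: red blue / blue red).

yellow red blue green / red blue green yellow / green yellow red blue / blue green yellow red

Cell (r3,c4): row 3 has {red,yellow}; column 4 has {green} → blue.
Cell (r4,c3): row 4 has {green}; column 3 has {red,blue} → yellow.
Cell (r4,c4): row 4 has {green,yellow}; column 4 has {blue,green} → red.
Cell (r2,c3): row 2 has {blue}; column 3 has {red,blue,yellow} → green.
Cell (r2,c4): row 2 has {blue,green}; column 4 has {red,blue,green} → yellow.
Cell (r3,c1): row 3 has {red,blue,yellow}; column 1 has {yellow} → green.
Cell (r4,c1): row 4 has {red,green,yellow}; column 1 has {green,yellow} → blue.
Cell (r2,c1): row 2 has {blue,green,yellow}; column 1 has {blue,green,yellow} → red.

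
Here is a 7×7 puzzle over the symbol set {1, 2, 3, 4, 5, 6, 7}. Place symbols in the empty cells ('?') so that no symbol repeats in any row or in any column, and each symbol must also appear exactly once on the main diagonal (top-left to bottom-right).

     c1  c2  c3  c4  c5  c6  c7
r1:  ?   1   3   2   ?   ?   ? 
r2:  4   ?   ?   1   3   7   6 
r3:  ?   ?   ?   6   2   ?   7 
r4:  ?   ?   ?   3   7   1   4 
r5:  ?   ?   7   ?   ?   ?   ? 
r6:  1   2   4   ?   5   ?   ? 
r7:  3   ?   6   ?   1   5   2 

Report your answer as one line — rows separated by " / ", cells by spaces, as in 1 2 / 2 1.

7 1 3 2 6 4 5 / 4 5 2 1 3 7 6 / 5 4 1 6 2 3 7 / 2 6 5 3 7 1 4 / 6 3 7 5 4 2 1 / 1 2 4 7 5 6 3 / 3 7 6 4 1 5 2

Cell (r1,c7): row 1 has {1,2,3}; column 7 has {2,4,6,7} → 5.
Cell (r2,c2): row 2 has {1,3,4,6,7}; column 2 has {1,2}; the diagonal has {2,3} → 5.
Cell (r2,c3): row 2 has {1,3,4,5,6,7}; column 3 has {3,4,6,7} → 2.
Cell (r3,c1): row 3 has {2,6,7}; column 1 has {1,3,4} → 5.
Cell (r3,c3): row 3 has {2,5,6,7}; column 3 has {2,3,4,6,7}; the diagonal has {2,3,5} → 1.
Cell (r4,c2): row 4 has {1,3,4,7}; column 2 has {1,2,5} → 6.
Cell (r4,c3): row 4 has {1,3,4,6,7}; column 3 has {1,2,3,4,6,7} → 5.
Cell (r6,c4): row 6 has {1,2,4,5}; column 4 has {1,2,3,6} → 7.
Cell (r6,c6): row 6 has {1,2,4,5,7}; column 6 has {1,5,7}; the diagonal has {1,2,3,5} → 6.
Cell (r6,c7): row 6 has {1,2,4,5,6,7}; column 7 has {2,4,5,6,7} → 3.
Cell (r7,c4): row 7 has {1,2,3,5,6}; column 4 has {1,2,3,6,7} → 4.
Cell (r1,c1): row 1 has {1,2,3,5}; column 1 has {1,3,4,5}; the diagonal has {1,2,3,5,6} → 7.
Cell (r1,c6): row 1 has {1,2,3,5,7}; column 6 has {1,5,6,7} → 4.
Cell (r3,c6): row 3 has {1,2,5,6,7}; column 6 has {1,4,5,6,7} → 3.
Cell (r4,c1): row 4 has {1,3,4,5,6,7}; column 1 has {1,3,4,5,7} → 2.
Cell (r5,c1): row 5 has {7}; column 1 has {1,2,3,4,5,7} → 6.
Cell (r5,c4): row 5 has {6,7}; column 4 has {1,2,3,4,6,7} → 5.
Cell (r5,c5): row 5 has {5,6,7}; column 5 has {1,2,3,5,7}; the diagonal has {1,2,3,5,6,7} → 4.
Cell (r5,c6): row 5 has {4,5,6,7}; column 6 has {1,3,4,5,6,7} → 2.
Cell (r5,c7): row 5 has {2,4,5,6,7}; column 7 has {2,3,4,5,6,7} → 1.
Cell (r7,c2): row 7 has {1,2,3,4,5,6}; column 2 has {1,2,5,6} → 7.
Cell (r1,c5): row 1 has {1,2,3,4,5,7}; column 5 has {1,2,3,4,5,7} → 6.
Cell (r3,c2): row 3 has {1,2,3,5,6,7}; column 2 has {1,2,5,6,7} → 4.
Cell (r5,c2): row 5 has {1,2,4,5,6,7}; column 2 has {1,2,4,5,6,7} → 3.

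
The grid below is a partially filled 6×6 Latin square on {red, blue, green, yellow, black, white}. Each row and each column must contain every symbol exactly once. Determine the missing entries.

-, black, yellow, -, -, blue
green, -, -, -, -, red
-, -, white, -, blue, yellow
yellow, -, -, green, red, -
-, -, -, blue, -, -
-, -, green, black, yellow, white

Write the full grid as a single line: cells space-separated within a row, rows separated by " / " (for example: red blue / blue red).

(r3,c4) = red
(r4,c6) = black
(r5,c6) = green
(r1,c4) = white
(r1,c5) = green
(r2,c4) = yellow
(r3,c1) = black
(r3,c2) = green
(r4,c3) = blue
(r1,c1) = red
(r2,c3) = black
(r2,c5) = white
(r4,c2) = white
(r5,c1) = white
(r5,c3) = red
(r5,c5) = black
(r6,c1) = blue
(r6,c2) = red
(r2,c2) = blue
(r5,c2) = yellow

red black yellow white green blue / green blue black yellow white red / black green white red blue yellow / yellow white blue green red black / white yellow red blue black green / blue red green black yellow white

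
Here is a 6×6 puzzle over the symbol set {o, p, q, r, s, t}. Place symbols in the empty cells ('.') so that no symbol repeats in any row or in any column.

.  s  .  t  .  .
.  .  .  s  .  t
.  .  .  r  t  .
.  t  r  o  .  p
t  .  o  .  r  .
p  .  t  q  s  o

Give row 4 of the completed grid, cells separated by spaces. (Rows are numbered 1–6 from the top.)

(r4,c5): row 4 has {o,p,r,t}; column 5 has {r,s,t}, so it must be q.
(r5,c4): row 5 has {o,r,t}; column 4 has {o,q,r,s,t}, so it must be p.
(r6,c2): row 6 has {o,p,q,s,t}; column 2 has {s,t}, so it must be r.
(r4,c1): row 4 has {o,p,q,r,t}; column 1 has {p,t}, so it must be s.

s t r o q p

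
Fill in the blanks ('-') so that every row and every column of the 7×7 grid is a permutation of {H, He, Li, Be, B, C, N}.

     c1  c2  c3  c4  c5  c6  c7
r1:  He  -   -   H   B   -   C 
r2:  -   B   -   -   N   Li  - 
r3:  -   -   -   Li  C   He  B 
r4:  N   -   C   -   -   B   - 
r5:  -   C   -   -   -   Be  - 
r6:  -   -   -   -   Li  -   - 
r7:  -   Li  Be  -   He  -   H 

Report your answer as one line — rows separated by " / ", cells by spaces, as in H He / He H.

At row 1, column 6: row 1 has {H,He,B,C}; column 6 has {He,Li,Be,B}; that leaves N.
At row 5, column 5: row 5 has {Be,C}; column 5 has {He,Li,B,C,N}; that leaves H.
At row 7, column 6: row 7 has {H,He,Li,Be}; column 6 has {He,Li,Be,B,N}; that leaves C.
At row 1, column 2: row 1 has {H,He,B,C,N}; column 2 has {Li,B,C}; that leaves Be.
At row 1, column 3: row 1 has {H,He,Be,B,C,N}; column 3 has {Be,C}; that leaves Li.
At row 4, column 5: row 4 has {B,C,N}; column 5 has {H,He,Li,B,C,N}; that leaves Be.
At row 6, column 6: row 6 has {Li}; column 6 has {He,Li,Be,B,C,N}; that leaves H.
At row 7, column 1: row 7 has {H,He,Li,Be,C}; column 1 has {He,N}; that leaves B.
At row 7, column 4: row 7 has {H,He,Li,Be,B,C}; column 4 has {H,Li}; that leaves N.
At row 4, column 4: row 4 has {Be,B,C,N}; column 4 has {H,Li,N}; that leaves He.
At row 4, column 7: row 4 has {He,Be,B,C,N}; column 7 has {H,B,C}; that leaves Li.
At row 5, column 1: row 5 has {H,Be,C}; column 1 has {He,B,N}; that leaves Li.
At row 5, column 4: row 5 has {H,Li,Be,C}; column 4 has {H,He,Li,N}; that leaves B.
At row 4, column 2: row 4 has {He,Li,Be,B,C,N}; column 2 has {Li,Be,B,C}; that leaves H.
At row 3, column 2: row 3 has {He,Li,B,C}; column 2 has {H,Li,Be,B,C}; that leaves N.
At row 3, column 3: row 3 has {He,Li,B,C,N}; column 3 has {Li,Be,C}; that leaves H.
At row 6, column 2: row 6 has {H,Li}; column 2 has {H,Li,Be,B,C,N}; that leaves He.
At row 2, column 3: row 2 has {Li,B,N}; column 3 has {H,Li,Be,C}; that leaves He.
At row 2, column 7: row 2 has {He,Li,B,N}; column 7 has {H,Li,B,C}; that leaves Be.
At row 3, column 1: row 3 has {H,He,Li,B,C,N}; column 1 has {He,Li,B,N}; that leaves Be.
At row 5, column 3: row 5 has {H,Li,Be,B,C}; column 3 has {H,He,Li,Be,C}; that leaves N.
At row 5, column 7: row 5 has {H,Li,Be,B,C,N}; column 7 has {H,Li,Be,B,C}; that leaves He.
At row 6, column 1: row 6 has {H,He,Li}; column 1 has {He,Li,Be,B,N}; that leaves C.
At row 6, column 3: row 6 has {H,He,Li,C}; column 3 has {H,He,Li,Be,C,N}; that leaves B.
At row 6, column 4: row 6 has {H,He,Li,B,C}; column 4 has {H,He,Li,B,N}; that leaves Be.
At row 6, column 7: row 6 has {H,He,Li,Be,B,C}; column 7 has {H,He,Li,Be,B,C}; that leaves N.
At row 2, column 1: row 2 has {He,Li,Be,B,N}; column 1 has {He,Li,Be,B,C,N}; that leaves H.
At row 2, column 4: row 2 has {H,He,Li,Be,B,N}; column 4 has {H,He,Li,Be,B,N}; that leaves C.

He Be Li H B N C / H B He C N Li Be / Be N H Li C He B / N H C He Be B Li / Li C N B H Be He / C He B Be Li H N / B Li Be N He C H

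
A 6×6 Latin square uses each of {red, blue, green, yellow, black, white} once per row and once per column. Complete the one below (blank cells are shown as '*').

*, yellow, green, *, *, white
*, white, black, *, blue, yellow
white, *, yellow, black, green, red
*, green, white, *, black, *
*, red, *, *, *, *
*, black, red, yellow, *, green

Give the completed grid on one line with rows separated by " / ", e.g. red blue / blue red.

row 1 has {green,yellow,white}; column 5 has {blue,green,black} — only red is left for (r1,c5).
row 3 has {red,green,yellow,black,white}; column 2 has {red,green,yellow,black,white} — only blue is left for (r3,c2).
row 4 has {green,black,white}; column 6 has {red,green,yellow,white} — only blue is left for (r4,c6).
row 5 has {red}; column 3 has {red,green,yellow,black,white} — only blue is left for (r5,c3).
row 5 has {red,blue}; column 6 has {red,blue,green,yellow,white} — only black is left for (r5,c6).
row 6 has {red,green,yellow,black}; column 1 has {white} — only blue is left for (r6,c1).
row 6 has {red,blue,green,yellow,black}; column 5 has {red,blue,green,black} — only white is left for (r6,c5).
row 1 has {red,green,yellow,white}; column 1 has {blue,white} — only black is left for (r1,c1).
row 1 has {red,green,yellow,black,white}; column 4 has {yellow,black} — only blue is left for (r1,c4).
row 4 has {blue,green,black,white}; column 4 has {blue,yellow,black} — only red is left for (r4,c4).
row 5 has {red,blue,black}; column 5 has {red,blue,green,black,white} — only yellow is left for (r5,c5).
row 2 has {blue,yellow,black,white}; column 4 has {red,blue,yellow,black} — only green is left for (r2,c4).
row 4 has {red,blue,green,black,white}; column 1 has {blue,black,white} — only yellow is left for (r4,c1).
row 5 has {red,blue,yellow,black}; column 1 has {blue,yellow,black,white} — only green is left for (r5,c1).
row 5 has {red,blue,green,yellow,black}; column 4 has {red,blue,green,yellow,black} — only white is left for (r5,c4).
row 2 has {blue,green,yellow,black,white}; column 1 has {blue,green,yellow,black,white} — only red is left for (r2,c1).

black yellow green blue red white / red white black green blue yellow / white blue yellow black green red / yellow green white red black blue / green red blue white yellow black / blue black red yellow white green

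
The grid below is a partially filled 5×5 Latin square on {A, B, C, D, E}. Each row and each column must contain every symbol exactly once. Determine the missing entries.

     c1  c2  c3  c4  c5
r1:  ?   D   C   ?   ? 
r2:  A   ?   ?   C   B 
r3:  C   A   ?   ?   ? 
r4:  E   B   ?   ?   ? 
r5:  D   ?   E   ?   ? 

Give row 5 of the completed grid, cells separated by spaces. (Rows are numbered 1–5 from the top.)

(r1,c1) = B
(r2,c2) = E
(r2,c3) = D
(r3,c3) = B
(r4,c3) = A
(r4,c4) = D
(r4,c5) = C
(r5,c2) = C
(r5,c5) = A
(r1,c5) = E
(r3,c4) = E
(r3,c5) = D
(r5,c4) = B

D C E B A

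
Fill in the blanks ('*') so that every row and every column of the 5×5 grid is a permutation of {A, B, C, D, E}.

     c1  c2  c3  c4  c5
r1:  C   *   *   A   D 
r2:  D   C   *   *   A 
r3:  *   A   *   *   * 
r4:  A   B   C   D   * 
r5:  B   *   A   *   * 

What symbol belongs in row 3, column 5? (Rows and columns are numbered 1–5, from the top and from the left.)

B

(r1,c2) = E
(r1,c3) = B
(r2,c3) = E
(r2,c4) = B
(r3,c1) = E
(r3,c3) = D
(r3,c4) = C
(r3,c5) = B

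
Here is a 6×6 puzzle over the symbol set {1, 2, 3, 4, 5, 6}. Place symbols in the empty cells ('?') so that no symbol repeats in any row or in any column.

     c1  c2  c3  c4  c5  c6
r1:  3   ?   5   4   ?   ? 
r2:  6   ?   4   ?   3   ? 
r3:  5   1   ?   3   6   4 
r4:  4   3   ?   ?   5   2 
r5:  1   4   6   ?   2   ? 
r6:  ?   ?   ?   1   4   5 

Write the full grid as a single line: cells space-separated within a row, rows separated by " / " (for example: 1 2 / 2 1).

3 2 5 4 1 6 / 6 5 4 2 3 1 / 5 1 2 3 6 4 / 4 3 1 6 5 2 / 1 4 6 5 2 3 / 2 6 3 1 4 5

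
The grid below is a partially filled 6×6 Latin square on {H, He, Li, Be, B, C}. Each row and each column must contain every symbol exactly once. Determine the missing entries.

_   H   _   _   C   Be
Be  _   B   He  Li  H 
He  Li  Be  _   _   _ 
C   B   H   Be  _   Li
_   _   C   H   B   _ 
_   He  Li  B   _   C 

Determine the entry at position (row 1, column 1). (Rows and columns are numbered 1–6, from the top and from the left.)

B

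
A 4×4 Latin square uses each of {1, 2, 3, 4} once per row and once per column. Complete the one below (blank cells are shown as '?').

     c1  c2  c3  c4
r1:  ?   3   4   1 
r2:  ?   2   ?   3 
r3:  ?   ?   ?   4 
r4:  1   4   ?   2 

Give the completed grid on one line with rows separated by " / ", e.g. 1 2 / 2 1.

2 3 4 1 / 4 2 1 3 / 3 1 2 4 / 1 4 3 2

(r1,c1) = 2
(r2,c1) = 4
(r2,c3) = 1
(r3,c1) = 3
(r3,c2) = 1
(r3,c3) = 2
(r4,c3) = 3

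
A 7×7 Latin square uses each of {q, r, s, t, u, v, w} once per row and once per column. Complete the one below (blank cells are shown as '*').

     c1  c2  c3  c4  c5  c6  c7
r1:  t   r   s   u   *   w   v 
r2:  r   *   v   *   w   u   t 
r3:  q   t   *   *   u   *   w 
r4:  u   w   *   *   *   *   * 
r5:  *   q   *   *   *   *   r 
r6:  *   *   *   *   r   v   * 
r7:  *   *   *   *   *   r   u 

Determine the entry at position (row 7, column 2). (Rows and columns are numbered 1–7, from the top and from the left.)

(r1,c5) = q
(r2,c2) = s
(r2,c4) = q
(r3,c3) = r
(r3,c6) = s
(r5,c6) = t
(r6,c2) = u
(r7,c2) = v

v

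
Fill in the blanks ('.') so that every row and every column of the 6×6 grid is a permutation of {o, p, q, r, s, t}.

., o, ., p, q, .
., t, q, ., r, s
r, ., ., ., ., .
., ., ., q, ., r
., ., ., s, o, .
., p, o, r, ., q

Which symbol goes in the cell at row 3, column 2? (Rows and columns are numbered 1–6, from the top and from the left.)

(r1,c6) = t
(r2,c4) = o
(r3,c4) = t
(r4,c2) = s
(r5,c6) = p
(r1,c1) = s
(r1,c3) = r
(r2,c1) = p
(r3,c2) = q

q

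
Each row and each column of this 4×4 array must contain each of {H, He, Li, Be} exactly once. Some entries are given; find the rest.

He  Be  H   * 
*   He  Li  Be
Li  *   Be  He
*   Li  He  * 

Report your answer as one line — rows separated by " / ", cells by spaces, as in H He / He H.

He Be H Li / H He Li Be / Li H Be He / Be Li He H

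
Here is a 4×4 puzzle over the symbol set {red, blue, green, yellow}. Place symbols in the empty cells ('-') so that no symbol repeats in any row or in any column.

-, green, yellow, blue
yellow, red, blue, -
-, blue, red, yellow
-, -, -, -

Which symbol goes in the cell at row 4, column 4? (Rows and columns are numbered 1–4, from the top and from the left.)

row 1 has {blue,green,yellow}; column 1 has {yellow} — only red is left for (r1,c1).
row 2 has {red,blue,yellow}; column 4 has {blue,yellow} — only green is left for (r2,c4).
row 3 has {red,blue,yellow}; column 1 has {red,yellow} — only green is left for (r3,c1).
row 4 is empty so far; column 1 has {red,green,yellow} — only blue is left for (r4,c1).
row 4 has {blue}; column 2 has {red,blue,green} — only yellow is left for (r4,c2).
row 4 has {blue,yellow}; column 3 has {red,blue,yellow} — only green is left for (r4,c3).
row 4 has {blue,green,yellow}; column 4 has {blue,green,yellow} — only red is left for (r4,c4).

red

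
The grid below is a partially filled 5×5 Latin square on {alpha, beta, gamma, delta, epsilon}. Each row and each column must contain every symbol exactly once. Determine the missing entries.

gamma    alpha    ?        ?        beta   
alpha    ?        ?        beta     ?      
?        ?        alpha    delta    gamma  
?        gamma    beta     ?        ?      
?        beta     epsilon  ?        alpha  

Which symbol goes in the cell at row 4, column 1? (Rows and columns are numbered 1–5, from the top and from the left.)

epsilon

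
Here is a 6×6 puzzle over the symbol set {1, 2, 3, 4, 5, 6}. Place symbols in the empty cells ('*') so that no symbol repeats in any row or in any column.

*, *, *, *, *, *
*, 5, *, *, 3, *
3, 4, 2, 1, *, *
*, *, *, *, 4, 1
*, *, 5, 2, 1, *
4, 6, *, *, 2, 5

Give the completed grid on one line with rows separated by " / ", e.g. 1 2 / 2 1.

2 1 4 5 6 3 / 1 5 6 4 3 2 / 3 4 2 1 5 6 / 5 2 3 6 4 1 / 6 3 5 2 1 4 / 4 6 1 3 2 5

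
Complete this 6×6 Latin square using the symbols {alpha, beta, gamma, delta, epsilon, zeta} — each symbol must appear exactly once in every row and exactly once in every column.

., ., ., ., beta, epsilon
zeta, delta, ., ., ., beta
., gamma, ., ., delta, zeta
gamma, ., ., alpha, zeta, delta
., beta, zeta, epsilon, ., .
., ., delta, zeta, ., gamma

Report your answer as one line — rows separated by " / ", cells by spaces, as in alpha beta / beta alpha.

alpha zeta gamma delta beta epsilon / zeta delta epsilon gamma alpha beta / epsilon gamma alpha beta delta zeta / gamma epsilon beta alpha zeta delta / delta beta zeta epsilon gamma alpha / beta alpha delta zeta epsilon gamma

(r2,c4): row 2 has {beta,delta,zeta}; column 4 has {alpha,epsilon,zeta}, so it must be gamma.
(r3,c4): row 3 has {gamma,delta,zeta}; column 4 has {alpha,gamma,epsilon,zeta}, so it must be beta.
(r4,c2): row 4 has {alpha,gamma,delta,zeta}; column 2 has {beta,gamma,delta}, so it must be epsilon.
(r4,c3): row 4 has {alpha,gamma,delta,epsilon,zeta}; column 3 has {delta,zeta}, so it must be beta.
(r5,c6): row 5 has {beta,epsilon,zeta}; column 6 has {beta,gamma,delta,epsilon,zeta}, so it must be alpha.
(r6,c2): row 6 has {gamma,delta,zeta}; column 2 has {beta,gamma,delta,epsilon}, so it must be alpha.
(r6,c5): row 6 has {alpha,gamma,delta,zeta}; column 5 has {beta,delta,zeta}, so it must be epsilon.
(r1,c2): row 1 has {beta,epsilon}; column 2 has {alpha,beta,gamma,delta,epsilon}, so it must be zeta.
(r1,c4): row 1 has {beta,epsilon,zeta}; column 4 has {alpha,beta,gamma,epsilon,zeta}, so it must be delta.
(r2,c5): row 2 has {beta,gamma,delta,zeta}; column 5 has {beta,delta,epsilon,zeta}, so it must be alpha.
(r5,c1): row 5 has {alpha,beta,epsilon,zeta}; column 1 has {gamma,zeta}, so it must be delta.
(r5,c5): row 5 has {alpha,beta,delta,epsilon,zeta}; column 5 has {alpha,beta,delta,epsilon,zeta}, so it must be gamma.
(r6,c1): row 6 has {alpha,gamma,delta,epsilon,zeta}; column 1 has {gamma,delta,zeta}, so it must be beta.
(r1,c1): row 1 has {beta,delta,epsilon,zeta}; column 1 has {beta,gamma,delta,zeta}, so it must be alpha.
(r1,c3): row 1 has {alpha,beta,delta,epsilon,zeta}; column 3 has {beta,delta,zeta}, so it must be gamma.
(r2,c3): row 2 has {alpha,beta,gamma,delta,zeta}; column 3 has {beta,gamma,delta,zeta}, so it must be epsilon.
(r3,c1): row 3 has {beta,gamma,delta,zeta}; column 1 has {alpha,beta,gamma,delta,zeta}, so it must be epsilon.
(r3,c3): row 3 has {beta,gamma,delta,epsilon,zeta}; column 3 has {beta,gamma,delta,epsilon,zeta}, so it must be alpha.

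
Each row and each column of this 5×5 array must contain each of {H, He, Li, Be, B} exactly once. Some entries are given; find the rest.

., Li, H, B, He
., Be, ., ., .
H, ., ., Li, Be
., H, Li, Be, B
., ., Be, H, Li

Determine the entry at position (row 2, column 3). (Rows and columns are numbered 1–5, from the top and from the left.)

B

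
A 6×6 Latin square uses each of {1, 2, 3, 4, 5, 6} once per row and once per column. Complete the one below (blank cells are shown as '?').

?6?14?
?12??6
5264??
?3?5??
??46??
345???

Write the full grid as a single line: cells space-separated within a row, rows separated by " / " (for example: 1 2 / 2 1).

2 6 3 1 4 5 / 4 1 2 3 5 6 / 5 2 6 4 1 3 / 6 3 1 5 2 4 / 1 5 4 6 3 2 / 3 4 5 2 6 1

(r1,c1): row 1 has {1,4,6}; column 1 has {3,5}, so it must be 2.
(r1,c3): row 1 has {1,2,4,6}; column 3 has {2,4,5,6}, so it must be 3.
(r1,c6): row 1 has {1,2,3,4,6}; column 6 has {6}, so it must be 5.
(r2,c1): row 2 has {1,2,6}; column 1 has {2,3,5}, so it must be 4.
(r2,c4): row 2 has {1,2,4,6}; column 4 has {1,4,5,6}, so it must be 3.
(r2,c5): row 2 has {1,2,3,4,6}; column 5 has {4}, so it must be 5.
(r4,c3): row 4 has {3,5}; column 3 has {2,3,4,5,6}, so it must be 1.
(r5,c1): row 5 has {4,6}; column 1 has {2,3,4,5}, so it must be 1.
(r5,c2): row 5 has {1,4,6}; column 2 has {1,2,3,4,6}, so it must be 5.
(r6,c4): row 6 has {3,4,5}; column 4 has {1,3,4,5,6}, so it must be 2.
(r6,c6): row 6 has {2,3,4,5}; column 6 has {5,6}, so it must be 1.
(r3,c6): row 3 has {2,4,5,6}; column 6 has {1,5,6}, so it must be 3.
(r4,c1): row 4 has {1,3,5}; column 1 has {1,2,3,4,5}, so it must be 6.
(r4,c5): row 4 has {1,3,5,6}; column 5 has {4,5}, so it must be 2.
(r4,c6): row 4 has {1,2,3,5,6}; column 6 has {1,3,5,6}, so it must be 4.
(r5,c5): row 5 has {1,4,5,6}; column 5 has {2,4,5}, so it must be 3.
(r5,c6): row 5 has {1,3,4,5,6}; column 6 has {1,3,4,5,6}, so it must be 2.
(r6,c5): row 6 has {1,2,3,4,5}; column 5 has {2,3,4,5}, so it must be 6.
(r3,c5): row 3 has {2,3,4,5,6}; column 5 has {2,3,4,5,6}, so it must be 1.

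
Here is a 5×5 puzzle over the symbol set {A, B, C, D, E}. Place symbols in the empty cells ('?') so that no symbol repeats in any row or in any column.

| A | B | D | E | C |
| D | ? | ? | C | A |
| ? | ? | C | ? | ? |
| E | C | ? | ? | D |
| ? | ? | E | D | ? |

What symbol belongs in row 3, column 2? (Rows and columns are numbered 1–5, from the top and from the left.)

D

(r2,c2) = E
(r2,c3) = B
(r3,c1) = B
(r3,c4) = A
(r3,c5) = E
(r4,c3) = A
(r4,c4) = B
(r5,c1) = C
(r5,c2) = A
(r5,c5) = B
(r3,c2) = D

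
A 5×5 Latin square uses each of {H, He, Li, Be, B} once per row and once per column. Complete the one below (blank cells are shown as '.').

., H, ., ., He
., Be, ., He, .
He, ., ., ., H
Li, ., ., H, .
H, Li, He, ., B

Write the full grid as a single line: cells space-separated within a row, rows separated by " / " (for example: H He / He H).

Be H Li B He / B Be H He Li / He B Be Li H / Li He B H Be / H Li He Be B

(r2,c1): row 2 has {He,Be}; column 1 has {H,He,Li}, so it must be B.
(r2,c5): row 2 has {He,Be,B}; column 5 has {H,He,B}, so it must be Li.
(r3,c2): row 3 has {H,He}; column 2 has {H,Li,Be}, so it must be B.
(r4,c2): row 4 has {H,Li}; column 2 has {H,Li,Be,B}, so it must be He.
(r4,c5): row 4 has {H,He,Li}; column 5 has {H,He,Li,B}, so it must be Be.
(r5,c4): row 5 has {H,He,Li,B}; column 4 has {H,He}, so it must be Be.
(r1,c1): row 1 has {H,He}; column 1 has {H,He,Li,B}, so it must be Be.
(r2,c3): row 2 has {He,Li,Be,B}; column 3 has {He}, so it must be H.
(r3,c4): row 3 has {H,He,B}; column 4 has {H,He,Be}, so it must be Li.
(r4,c3): row 4 has {H,He,Li,Be}; column 3 has {H,He}, so it must be B.
(r1,c3): row 1 has {H,He,Be}; column 3 has {H,He,B}, so it must be Li.
(r1,c4): row 1 has {H,He,Li,Be}; column 4 has {H,He,Li,Be}, so it must be B.
(r3,c3): row 3 has {H,He,Li,B}; column 3 has {H,He,Li,B}, so it must be Be.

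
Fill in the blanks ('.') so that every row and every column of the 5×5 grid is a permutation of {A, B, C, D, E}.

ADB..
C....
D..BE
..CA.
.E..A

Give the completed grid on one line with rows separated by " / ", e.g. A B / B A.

A D B E C / C A E D B / D C A B E / E B C A D / B E D C A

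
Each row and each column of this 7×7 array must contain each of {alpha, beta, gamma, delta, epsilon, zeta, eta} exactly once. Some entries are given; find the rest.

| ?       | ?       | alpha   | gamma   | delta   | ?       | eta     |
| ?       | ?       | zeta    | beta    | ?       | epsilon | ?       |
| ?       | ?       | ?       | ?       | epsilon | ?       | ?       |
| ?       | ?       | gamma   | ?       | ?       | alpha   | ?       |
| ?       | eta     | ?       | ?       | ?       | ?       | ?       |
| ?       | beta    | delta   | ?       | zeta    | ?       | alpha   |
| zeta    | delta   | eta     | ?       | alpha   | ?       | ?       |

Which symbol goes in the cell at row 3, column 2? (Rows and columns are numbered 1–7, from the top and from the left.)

gamma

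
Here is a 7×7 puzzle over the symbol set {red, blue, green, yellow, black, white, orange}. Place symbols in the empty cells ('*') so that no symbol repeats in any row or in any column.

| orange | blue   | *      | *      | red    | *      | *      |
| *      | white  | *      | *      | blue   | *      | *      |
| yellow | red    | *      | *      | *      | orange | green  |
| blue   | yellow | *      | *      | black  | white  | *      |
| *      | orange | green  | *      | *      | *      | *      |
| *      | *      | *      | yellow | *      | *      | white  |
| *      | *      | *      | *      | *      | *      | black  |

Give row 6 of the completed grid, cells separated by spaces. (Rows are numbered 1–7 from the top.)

Cell (r1,c7): row 1 has {red,blue,orange}; column 7 has {green,black,white} → yellow.
Cell (r3,c5): row 3 has {red,green,yellow,orange}; column 5 has {red,blue,black} → white.
Cell (r5,c5): row 5 has {green,orange}; column 5 has {red,blue,black,white} → yellow.
Cell (r7,c2): row 7 has {black}; column 2 has {red,blue,yellow,white,orange} → green.
Cell (r7,c5): row 7 has {green,black}; column 5 has {red,blue,yellow,black,white} → orange.
Cell (r6,c2): row 6 has {yellow,white}; column 2 has {red,blue,green,yellow,white,orange} → black.
Cell (r6,c5): row 6 has {yellow,black,white}; column 5 has {red,blue,yellow,black,white,orange} → green.
Cell (r6,c1): row 6 has {green,yellow,black,white}; column 1 has {blue,yellow,orange} → red.
Cell (r6,c6): row 6 has {red,green,yellow,black,white}; column 6 has {white,orange} → blue.
Cell (r7,c1): row 7 has {green,black,orange}; column 1 has {red,blue,yellow,orange} → white.
Cell (r5,c1): row 5 has {green,yellow,orange}; column 1 has {red,blue,yellow,white,orange} → black.
Cell (r5,c6): row 5 has {green,yellow,black,orange}; column 6 has {blue,white,orange} → red.
Cell (r5,c7): row 5 has {red,green,yellow,black,orange}; column 7 has {green,yellow,black,white} → blue.
Cell (r6,c3): row 6 has {red,blue,green,yellow,black,white}; column 3 has {green} → orange.

red black orange yellow green blue white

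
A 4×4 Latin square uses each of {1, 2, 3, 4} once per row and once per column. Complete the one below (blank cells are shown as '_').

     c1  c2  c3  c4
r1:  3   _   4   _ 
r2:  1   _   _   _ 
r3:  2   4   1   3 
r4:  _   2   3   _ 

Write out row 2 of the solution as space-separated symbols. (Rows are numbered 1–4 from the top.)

1 3 2 4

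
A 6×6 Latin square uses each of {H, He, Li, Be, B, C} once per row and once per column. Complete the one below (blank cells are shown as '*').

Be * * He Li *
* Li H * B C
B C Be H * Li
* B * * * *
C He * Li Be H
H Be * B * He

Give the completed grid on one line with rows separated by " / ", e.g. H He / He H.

(r1,c2) = H
(r1,c6) = B
(r2,c1) = He
(r2,c4) = Be
(r3,c5) = He
(r4,c1) = Li
(r4,c4) = C
(r4,c5) = H
(r4,c6) = Be
(r5,c3) = B
(r6,c5) = C
(r1,c3) = C
(r4,c3) = He
(r6,c3) = Li

Be H C He Li B / He Li H Be B C / B C Be H He Li / Li B He C H Be / C He B Li Be H / H Be Li B C He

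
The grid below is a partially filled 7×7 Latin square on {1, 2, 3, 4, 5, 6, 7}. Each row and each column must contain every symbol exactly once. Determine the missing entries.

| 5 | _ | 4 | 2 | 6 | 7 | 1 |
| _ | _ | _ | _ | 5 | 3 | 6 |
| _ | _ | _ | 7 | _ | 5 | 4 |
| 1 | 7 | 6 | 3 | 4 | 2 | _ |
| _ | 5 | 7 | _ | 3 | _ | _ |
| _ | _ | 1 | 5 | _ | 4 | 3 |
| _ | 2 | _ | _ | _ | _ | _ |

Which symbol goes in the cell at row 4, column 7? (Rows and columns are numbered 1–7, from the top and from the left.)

5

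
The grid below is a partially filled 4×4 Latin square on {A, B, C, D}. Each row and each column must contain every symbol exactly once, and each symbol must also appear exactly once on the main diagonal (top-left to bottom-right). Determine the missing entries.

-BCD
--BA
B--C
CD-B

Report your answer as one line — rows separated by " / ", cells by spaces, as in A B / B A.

Cell (r1,c1): row 1 has {B,C,D}; column 1 has {B,C}; the diagonal has {B} → A.
Cell (r2,c1): row 2 has {A,B}; column 1 has {A,B,C} → D.
Cell (r2,c2): row 2 has {A,B,D}; column 2 has {B,D}; the diagonal has {A,B} → C.
Cell (r3,c2): row 3 has {B,C}; column 2 has {B,C,D} → A.
Cell (r3,c3): row 3 has {A,B,C}; column 3 has {B,C}; the diagonal has {A,B,C} → D.
Cell (r4,c3): row 4 has {B,C,D}; column 3 has {B,C,D} → A.

A B C D / D C B A / B A D C / C D A B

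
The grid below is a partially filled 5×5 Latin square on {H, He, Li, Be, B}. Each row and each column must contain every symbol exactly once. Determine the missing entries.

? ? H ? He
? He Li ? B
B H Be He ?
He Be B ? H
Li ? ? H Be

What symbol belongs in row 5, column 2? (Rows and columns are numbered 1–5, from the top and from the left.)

B

(r1,c1) = Be
(r2,c1) = H
(r2,c4) = Be
(r3,c5) = Li
(r4,c4) = Li
(r5,c2) = B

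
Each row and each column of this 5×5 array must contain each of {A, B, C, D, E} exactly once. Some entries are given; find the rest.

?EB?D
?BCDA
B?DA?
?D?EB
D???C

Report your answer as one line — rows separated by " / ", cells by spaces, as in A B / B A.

A E B C D / E B C D A / B C D A E / C D A E B / D A E B C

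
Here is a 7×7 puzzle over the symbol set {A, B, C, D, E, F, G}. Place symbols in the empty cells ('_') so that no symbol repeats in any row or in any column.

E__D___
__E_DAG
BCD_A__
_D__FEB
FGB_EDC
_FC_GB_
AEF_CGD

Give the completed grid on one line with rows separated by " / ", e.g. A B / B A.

E A G D B C F / C B E F D A G / B C D G A F E / G D A C F E B / F G B A E D C / D F C E G B A / A E F B C G D

(r1,c5) = B
(r2,c1) = C
(r2,c2) = B
(r2,c4) = F
(r3,c6) = F
(r3,c7) = E
(r4,c1) = G
(r4,c3) = A
(r4,c4) = C
(r5,c4) = A
(r6,c1) = D
(r6,c4) = E
(r6,c7) = A
(r7,c4) = B
(r1,c2) = A
(r1,c3) = G
(r1,c6) = C
(r1,c7) = F
(r3,c4) = G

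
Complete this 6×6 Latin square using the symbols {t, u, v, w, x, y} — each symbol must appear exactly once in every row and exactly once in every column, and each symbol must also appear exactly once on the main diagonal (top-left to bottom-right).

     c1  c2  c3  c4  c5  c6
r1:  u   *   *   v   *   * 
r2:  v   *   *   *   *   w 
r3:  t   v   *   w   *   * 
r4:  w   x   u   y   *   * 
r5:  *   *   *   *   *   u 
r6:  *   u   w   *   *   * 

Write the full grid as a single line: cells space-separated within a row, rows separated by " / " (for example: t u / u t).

(r2,c2): row 2 has {v,w}; column 2 has {u,v,x}; the diagonal has {u,y}, so it must be t.
(r3,c3): row 3 has {t,v,w}; column 3 has {u,w}; the diagonal has {t,u,y}, so it must be x.
(r3,c6): row 3 has {t,v,w,x}; column 6 has {u,w}, so it must be y.
(r6,c6): row 6 has {u,w}; column 6 has {u,w,y}; the diagonal has {t,u,x,y}, so it must be v.
(r2,c3): row 2 has {t,v,w}; column 3 has {u,w,x}, so it must be y.
(r3,c5): row 3 has {t,v,w,x,y}; column 5 is empty so far, so it must be u.
(r4,c6): row 4 has {u,w,x,y}; column 6 has {u,v,w,y}, so it must be t.
(r5,c5): row 5 has {u}; column 5 has {u}; the diagonal has {t,u,v,x,y}, so it must be w.
(r1,c3): row 1 has {u,v}; column 3 has {u,w,x,y}, so it must be t.
(r1,c6): row 1 has {t,u,v}; column 6 has {t,u,v,w,y}, so it must be x.
(r2,c5): row 2 has {t,v,w,y}; column 5 has {u,w}, so it must be x.
(r4,c5): row 4 has {t,u,w,x,y}; column 5 has {u,w,x}, so it must be v.
(r5,c2): row 5 has {u,w}; column 2 has {t,u,v,x}, so it must be y.
(r5,c3): row 5 has {u,w,y}; column 3 has {t,u,w,x,y}, so it must be v.
(r1,c2): row 1 has {t,u,v,x}; column 2 has {t,u,v,x,y}, so it must be w.
(r1,c5): row 1 has {t,u,v,w,x}; column 5 has {u,v,w,x}, so it must be y.
(r2,c4): row 2 has {t,v,w,x,y}; column 4 has {v,w,y}, so it must be u.
(r5,c1): row 5 has {u,v,w,y}; column 1 has {t,u,v,w}, so it must be x.
(r5,c4): row 5 has {u,v,w,x,y}; column 4 has {u,v,w,y}, so it must be t.
(r6,c1): row 6 has {u,v,w}; column 1 has {t,u,v,w,x}, so it must be y.
(r6,c4): row 6 has {u,v,w,y}; column 4 has {t,u,v,w,y}, so it must be x.
(r6,c5): row 6 has {u,v,w,x,y}; column 5 has {u,v,w,x,y}, so it must be t.

u w t v y x / v t y u x w / t v x w u y / w x u y v t / x y v t w u / y u w x t v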